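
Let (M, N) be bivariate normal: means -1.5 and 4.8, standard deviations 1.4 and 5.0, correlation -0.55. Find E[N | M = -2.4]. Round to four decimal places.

The regression of N on M has slope ρ·σ_N/σ_M and passes through (μ_M, μ_N).
E[N | M=-2.4] = 4.8 + (-0.55)·(5.0/1.4)·(-2.4 − (-1.5)) = 4.8 + (-1.9643)·(-0.9) = 6.5679.

6.5679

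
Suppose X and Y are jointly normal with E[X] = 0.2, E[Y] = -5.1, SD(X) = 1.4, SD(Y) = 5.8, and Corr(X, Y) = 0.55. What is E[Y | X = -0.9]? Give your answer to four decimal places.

E[Y | X=x] = μ_Y + ρ(σ_Y/σ_X)(x − μ_X) for jointly normal variables.
E[Y | X=-0.9] = -5.1 + (0.55)·(5.8/1.4)·(-0.9 − (0.2)) = -5.1 + (2.27857)·(-1.1) = -7.6064.

-7.6064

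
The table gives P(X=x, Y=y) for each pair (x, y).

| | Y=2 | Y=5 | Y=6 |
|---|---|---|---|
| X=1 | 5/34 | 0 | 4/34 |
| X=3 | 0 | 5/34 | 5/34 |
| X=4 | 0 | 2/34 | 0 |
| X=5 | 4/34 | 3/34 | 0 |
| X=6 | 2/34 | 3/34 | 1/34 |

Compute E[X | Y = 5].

P(Y = 5) = 13/34.
Σ X·P over the event = 3·(5/34) + 4·(2/34) + 5·(3/34) + 6·(3/34) = 28/17.
E[X | Y = 5] = (28/17) / (13/34) = 56/13.

56/13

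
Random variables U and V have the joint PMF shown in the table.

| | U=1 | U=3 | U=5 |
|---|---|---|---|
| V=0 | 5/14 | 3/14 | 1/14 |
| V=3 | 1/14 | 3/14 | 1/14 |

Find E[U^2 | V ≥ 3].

P(V ≥ 3) = 5/14.
Σ U^2·P over the event = 1·(1/14) + 9·(3/14) + 25·(1/14) = 53/14.
E[U^2 | V ≥ 3] = (53/14) / (5/14) = 53/5.

53/5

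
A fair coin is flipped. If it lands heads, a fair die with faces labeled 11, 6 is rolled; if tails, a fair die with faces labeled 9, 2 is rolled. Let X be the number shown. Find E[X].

E[X | heads] = (11+6)/2 = 17/2.
E[X | tails] = (9+2)/2 = 11/2.
E[X] = (1/2)·(17/2) + (1/2)·(11/2) = 7.

7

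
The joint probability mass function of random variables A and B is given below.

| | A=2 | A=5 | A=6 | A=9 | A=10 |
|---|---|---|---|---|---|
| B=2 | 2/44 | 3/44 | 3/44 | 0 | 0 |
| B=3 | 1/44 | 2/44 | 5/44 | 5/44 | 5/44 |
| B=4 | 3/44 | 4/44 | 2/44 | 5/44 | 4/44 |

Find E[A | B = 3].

P(B = 3) = 9/22.
Σ A·P over the event = 2·(1/44) + 5·(2/44) + 6·(5/44) + 9·(5/44) + 10·(5/44) = 137/44.
E[A | B = 3] = (137/44) / (9/22) = 137/18.

137/18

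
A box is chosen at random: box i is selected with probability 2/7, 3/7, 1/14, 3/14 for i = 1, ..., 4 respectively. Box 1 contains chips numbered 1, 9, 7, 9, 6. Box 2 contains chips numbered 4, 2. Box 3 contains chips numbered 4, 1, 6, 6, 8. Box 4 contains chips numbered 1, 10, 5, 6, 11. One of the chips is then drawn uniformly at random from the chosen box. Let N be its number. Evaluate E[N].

E[N | box 1] = (1+9+7+9+6)/5 = 32/5.
E[N | box 2] = (4+2)/2 = 3.
E[N | box 3] = (4+1+6+6+8)/5 = 5.
E[N | box 4] = (1+10+5+6+11)/5 = 33/5.
By the law of total expectation,
E[N] = (2/7)·(32/5) + (3/7)·(3) + (1/14)·(5) + (3/14)·(33/5) = 171/35.

171/35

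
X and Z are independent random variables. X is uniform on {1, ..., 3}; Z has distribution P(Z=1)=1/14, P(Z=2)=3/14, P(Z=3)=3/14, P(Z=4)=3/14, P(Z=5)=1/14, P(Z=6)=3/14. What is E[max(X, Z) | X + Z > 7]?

41/7

P(X + Z > 7) = 1/6.
Summing max(X,Z)·P(x,y) over outcomes with X + Z > 7 gives 41/42.
E[max(X, Z) | X + Z > 7] = (41/42) / (1/6) = 41/7.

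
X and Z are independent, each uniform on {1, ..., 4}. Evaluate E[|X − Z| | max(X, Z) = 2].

Outcomes with max(X, Z) = 2: (1,2), (2,1), (2,2), each with probability 1/16.
E[|X − Z| | max(X, Z) = 2] = (1 + 1 + 0) / 3 = 2/3.

2/3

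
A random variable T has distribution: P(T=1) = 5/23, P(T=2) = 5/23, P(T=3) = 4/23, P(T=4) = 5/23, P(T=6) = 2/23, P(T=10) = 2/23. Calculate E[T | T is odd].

17/9

P(T is odd) = 9/23.
Σ over the event: 1·5/23 + 3·4/23 = 17/23.
E[T | T is odd] = (17/23) / (9/23) = 17/9.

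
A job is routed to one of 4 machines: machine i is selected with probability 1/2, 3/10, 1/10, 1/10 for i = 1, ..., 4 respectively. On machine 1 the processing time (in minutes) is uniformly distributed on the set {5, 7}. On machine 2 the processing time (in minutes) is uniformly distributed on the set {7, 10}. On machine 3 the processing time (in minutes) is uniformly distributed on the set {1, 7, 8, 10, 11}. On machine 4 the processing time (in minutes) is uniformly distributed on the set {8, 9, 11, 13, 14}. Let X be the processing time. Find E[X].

739/100

E[X | machine 1] = (5+7)/2 = 6.
E[X | machine 2] = (7+10)/2 = 17/2.
E[X | machine 3] = (1+7+8+10+11)/5 = 37/5.
E[X | machine 4] = (8+9+11+13+14)/5 = 11.
E[X] = (1/2)·(6) + (3/10)·(17/2) + (1/10)·(37/5) + (1/10)·(11) = 739/100.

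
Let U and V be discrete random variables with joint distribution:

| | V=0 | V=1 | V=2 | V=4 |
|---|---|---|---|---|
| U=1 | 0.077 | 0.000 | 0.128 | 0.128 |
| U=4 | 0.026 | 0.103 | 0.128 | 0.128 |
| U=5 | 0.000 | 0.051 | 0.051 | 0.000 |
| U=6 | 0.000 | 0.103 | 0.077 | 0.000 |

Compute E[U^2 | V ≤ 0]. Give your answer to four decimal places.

4.7864

P(V ≤ 0) = 0.103.
Summing U^2·P(U=x,V=y) over the conditioning event gives 0.493.
E[U^2 | V ≤ 0] = (0.493) / (0.103) = 4.7864.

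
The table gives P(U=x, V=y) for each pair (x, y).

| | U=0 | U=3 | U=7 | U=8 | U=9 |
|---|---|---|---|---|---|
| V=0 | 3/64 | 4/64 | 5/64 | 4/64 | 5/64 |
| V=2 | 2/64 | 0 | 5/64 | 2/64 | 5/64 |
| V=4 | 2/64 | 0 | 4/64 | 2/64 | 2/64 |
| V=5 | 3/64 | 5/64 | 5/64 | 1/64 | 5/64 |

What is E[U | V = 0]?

124/21

P(V = 0) = 21/64.
Σ U·P over the event = 0·(3/64) + 3·(4/64) + 7·(5/64) + 8·(4/64) + 9·(5/64) = 31/16.
E[U | V = 0] = (31/16) / (21/64) = 124/21.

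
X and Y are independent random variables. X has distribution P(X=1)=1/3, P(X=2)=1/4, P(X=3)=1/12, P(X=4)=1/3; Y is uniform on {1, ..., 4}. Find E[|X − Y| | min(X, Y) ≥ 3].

P(min(X, Y) ≥ 3) = 5/24.
Summing |X−Y|·P(x,y) over outcomes with min(X, Y) ≥ 3 gives 5/48.
E[|X − Y| | min(X, Y) ≥ 3] = (5/48) / (5/24) = 1/2.

1/2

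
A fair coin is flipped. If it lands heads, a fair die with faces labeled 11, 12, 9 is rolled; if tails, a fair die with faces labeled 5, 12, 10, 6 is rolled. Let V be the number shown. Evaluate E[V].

227/24

E[V | heads] = (11+12+9)/3 = 32/3.
E[V | tails] = (5+12+10+6)/4 = 33/4.
By the law of total expectation,
E[V] = (1/2)·(32/3) + (1/2)·(33/4) = 227/24.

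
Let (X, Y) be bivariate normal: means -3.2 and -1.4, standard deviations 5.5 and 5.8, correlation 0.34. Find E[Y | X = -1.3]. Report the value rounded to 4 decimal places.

For a bivariate normal, E[Y | X=x] = μ_Y + ρ·(σ_Y/σ_X)·(x − μ_X).
E[Y | X=-1.3] = -1.4 + (0.34)·(5.8/5.5)·(-1.3 − (-3.2)) = -1.4 + (0.35855)·(1.9) = -0.7188.

-0.7188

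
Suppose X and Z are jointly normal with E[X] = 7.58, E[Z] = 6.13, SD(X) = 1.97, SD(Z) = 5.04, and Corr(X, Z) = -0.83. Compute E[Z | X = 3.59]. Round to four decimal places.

The regression of Z on X has slope ρ·σ_Z/σ_X and passes through (μ_X, μ_Z).
E[Z | X=3.59] = 6.13 + (-0.83)·(5.04/1.97)·(3.59 − (7.58)) = 6.13 + (-2.12345)·(-3.99) = 14.6026.

14.6026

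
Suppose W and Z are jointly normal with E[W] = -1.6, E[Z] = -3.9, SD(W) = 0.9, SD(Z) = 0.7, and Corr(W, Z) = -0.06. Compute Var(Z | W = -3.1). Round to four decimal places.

0.4882

For a bivariate normal, Var(Z | W=x) = σ_Z²(1 − ρ²).
Var(Z | W=-3.1) = (0.7)²·(1 − (-0.06)²) = 0.49·0.9964 = 0.4882.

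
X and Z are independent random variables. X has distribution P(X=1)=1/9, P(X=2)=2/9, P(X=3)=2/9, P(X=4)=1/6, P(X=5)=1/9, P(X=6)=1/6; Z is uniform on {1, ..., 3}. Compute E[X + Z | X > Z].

P(X > Z) = 2/3.
Summing (X+Z)·P(x,y) over outcomes with X > Z gives 4.
E[X + Z | X > Z] = (4) / (2/3) = 6.

6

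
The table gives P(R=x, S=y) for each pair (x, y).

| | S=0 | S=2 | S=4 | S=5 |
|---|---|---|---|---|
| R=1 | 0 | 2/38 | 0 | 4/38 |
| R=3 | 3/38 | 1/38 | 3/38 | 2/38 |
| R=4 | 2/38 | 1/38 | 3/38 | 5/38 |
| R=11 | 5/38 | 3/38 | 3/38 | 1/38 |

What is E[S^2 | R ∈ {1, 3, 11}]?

295/27

P(R ∈ {1, 3, 11}) = 27/38.
Summing S^2·P(R=x,S=y) over the conditioning event gives 295/38.
E[S^2 | R ∈ {1, 3, 11}] = (295/38) / (27/38) = 295/27.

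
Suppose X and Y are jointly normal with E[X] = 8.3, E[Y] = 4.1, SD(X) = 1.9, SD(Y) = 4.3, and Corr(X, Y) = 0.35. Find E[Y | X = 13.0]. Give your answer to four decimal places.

7.8229

For a bivariate normal, E[Y | X=x] = μ_Y + ρ·(σ_Y/σ_X)·(x − μ_X).
E[Y | X=13.0] = 4.1 + (0.35)·(4.3/1.9)·(13.0 − (8.3)) = 4.1 + (0.79211)·(4.7) = 7.8229.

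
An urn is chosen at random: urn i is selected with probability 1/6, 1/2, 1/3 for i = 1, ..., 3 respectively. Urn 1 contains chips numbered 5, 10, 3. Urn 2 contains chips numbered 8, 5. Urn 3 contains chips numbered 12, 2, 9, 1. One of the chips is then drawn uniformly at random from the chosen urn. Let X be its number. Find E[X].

25/4

E[X | urn 1] = (5+10+3)/3 = 6.
E[X | urn 2] = (8+5)/2 = 13/2.
E[X | urn 3] = (12+2+9+1)/4 = 6.
E[X] = (1/6)·(6) + (1/2)·(13/2) + (1/3)·(6) = 25/4.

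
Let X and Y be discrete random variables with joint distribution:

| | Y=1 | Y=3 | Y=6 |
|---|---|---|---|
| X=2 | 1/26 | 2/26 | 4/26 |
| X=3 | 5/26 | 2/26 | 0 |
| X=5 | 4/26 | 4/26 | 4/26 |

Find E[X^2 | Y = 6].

29/2

P(Y = 6) = 4/13.
Σ X^2·P over the event = 4·(4/26) + 25·(4/26) = 58/13.
E[X^2 | Y = 6] = (58/13) / (4/13) = 29/2.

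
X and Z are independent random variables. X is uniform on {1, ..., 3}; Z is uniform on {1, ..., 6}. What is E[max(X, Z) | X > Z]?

8/3

P(X > Z) = 1/6.
Summing max(X,Z)·P(x,y) over outcomes with X > Z gives 4/9.
E[max(X, Z) | X > Z] = (4/9) / (1/6) = 8/3.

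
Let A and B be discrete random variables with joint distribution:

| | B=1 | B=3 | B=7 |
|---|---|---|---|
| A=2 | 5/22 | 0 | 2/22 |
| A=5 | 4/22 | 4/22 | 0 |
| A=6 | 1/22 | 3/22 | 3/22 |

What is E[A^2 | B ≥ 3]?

P(B ≥ 3) = 6/11.
Σ A^2·P over the event = 4·(2/22) + 25·(4/22) + 36·(3/22) + 36·(3/22) = 162/11.
E[A^2 | B ≥ 3] = (162/11) / (6/11) = 27.

27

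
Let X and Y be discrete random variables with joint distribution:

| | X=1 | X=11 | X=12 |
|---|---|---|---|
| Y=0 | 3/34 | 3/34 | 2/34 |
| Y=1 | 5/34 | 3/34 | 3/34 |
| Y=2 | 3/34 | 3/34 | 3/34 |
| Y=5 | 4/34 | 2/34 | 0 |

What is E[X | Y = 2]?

P(Y = 2) = 9/34.
Summing X·P(X=x,Y=y) over the conditioning event gives 36/17.
E[X | Y = 2] = (36/17) / (9/34) = 8.

8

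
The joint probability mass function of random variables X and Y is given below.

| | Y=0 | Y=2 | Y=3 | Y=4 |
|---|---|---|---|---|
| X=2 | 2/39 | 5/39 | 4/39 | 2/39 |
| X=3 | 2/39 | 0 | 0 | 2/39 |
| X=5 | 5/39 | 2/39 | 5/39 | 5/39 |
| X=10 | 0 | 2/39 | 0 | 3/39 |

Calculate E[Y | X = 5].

P(X = 5) = 17/39.
Σ Y·P over the event = 0·(5/39) + 2·(2/39) + 3·(5/39) + 4·(5/39) = 1.
E[Y | X = 5] = (1) / (17/39) = 39/17.

39/17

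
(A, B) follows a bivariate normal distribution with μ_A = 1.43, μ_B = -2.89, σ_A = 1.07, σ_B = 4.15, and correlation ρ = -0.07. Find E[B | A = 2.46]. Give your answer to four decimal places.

-3.1696

For a bivariate normal, E[B | A=x] = μ_B + ρ·(σ_B/σ_A)·(x − μ_A).
E[B | A=2.46] = -2.89 + (-0.07)·(4.15/1.07)·(2.46 − (1.43)) = -2.89 + (-0.2715)·(1.03) = -3.1696.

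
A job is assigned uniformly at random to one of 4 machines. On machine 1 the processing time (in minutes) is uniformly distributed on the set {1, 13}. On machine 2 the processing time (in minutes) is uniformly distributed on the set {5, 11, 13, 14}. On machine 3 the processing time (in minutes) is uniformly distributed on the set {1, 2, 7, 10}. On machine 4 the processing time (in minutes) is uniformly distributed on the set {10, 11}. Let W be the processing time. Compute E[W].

E[W | machine 1] = (1+13)/2 = 7.
E[W | machine 2] = (5+11+13+14)/4 = 43/4.
E[W | machine 3] = (1+2+7+10)/4 = 5.
E[W | machine 4] = (10+11)/2 = 21/2.
By the law of total expectation,
E[W] = (1/4)·(7) + (1/4)·(43/4) + (1/4)·(5) + (1/4)·(21/2) = 133/16.

133/16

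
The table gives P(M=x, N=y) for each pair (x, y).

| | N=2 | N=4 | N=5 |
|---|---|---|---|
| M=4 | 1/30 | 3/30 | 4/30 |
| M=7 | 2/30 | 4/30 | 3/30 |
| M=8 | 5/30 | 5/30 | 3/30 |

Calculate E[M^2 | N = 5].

403/10

P(N = 5) = 1/3.
Summing M^2·P(M=x,N=y) over the conditioning event gives 403/30.
E[M^2 | N = 5] = (403/30) / (1/3) = 403/10.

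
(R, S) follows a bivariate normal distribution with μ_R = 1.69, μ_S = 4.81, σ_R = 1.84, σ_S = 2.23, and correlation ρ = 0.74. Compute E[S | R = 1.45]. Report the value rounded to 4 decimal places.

4.5948

The regression of S on R has slope ρ·σ_S/σ_R and passes through (μ_R, μ_S).
E[S | R=1.45] = 4.81 + (0.74)·(2.23/1.84)·(1.45 − (1.69)) = 4.81 + (0.89685)·(-0.24) = 4.5948.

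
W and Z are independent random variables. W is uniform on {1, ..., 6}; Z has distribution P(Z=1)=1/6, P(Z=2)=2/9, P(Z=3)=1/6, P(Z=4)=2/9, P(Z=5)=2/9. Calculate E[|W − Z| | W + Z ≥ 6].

149/74

P(W + Z ≥ 6) = 37/54.
Summing |W−Z|·P(x,y) over outcomes with W + Z ≥ 6 gives 149/108.
E[|W − Z| | W + Z ≥ 6] = (149/108) / (37/54) = 149/74.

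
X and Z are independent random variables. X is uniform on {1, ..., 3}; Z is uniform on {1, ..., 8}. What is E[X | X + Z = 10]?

P(X + Z = 10) = 1/12.
Summing X·P(x,y) over outcomes with X + Z = 10 gives 5/24.
E[X | X + Z = 10] = (5/24) / (1/12) = 5/2.

5/2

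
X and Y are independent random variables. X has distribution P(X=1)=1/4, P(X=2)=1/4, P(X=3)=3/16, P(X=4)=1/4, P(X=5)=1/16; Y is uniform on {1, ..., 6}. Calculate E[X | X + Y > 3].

P(X + Y > 3) = 7/8.
Summing X·P(x,y) over outcomes with X + Y > 3 gives 59/24.
E[X | X + Y > 3] = (59/24) / (7/8) = 59/21.

59/21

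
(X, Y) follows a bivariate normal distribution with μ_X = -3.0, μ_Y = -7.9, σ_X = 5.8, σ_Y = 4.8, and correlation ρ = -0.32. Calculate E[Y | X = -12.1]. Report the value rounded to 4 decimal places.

E[Y | X=x] = μ_Y + ρ(σ_Y/σ_X)(x − μ_X) for jointly normal variables.
E[Y | X=-12.1] = -7.9 + (-0.32)·(4.8/5.8)·(-12.1 − (-3.0)) = -7.9 + (-0.264828)·(-9.1) = -5.4901.

-5.4901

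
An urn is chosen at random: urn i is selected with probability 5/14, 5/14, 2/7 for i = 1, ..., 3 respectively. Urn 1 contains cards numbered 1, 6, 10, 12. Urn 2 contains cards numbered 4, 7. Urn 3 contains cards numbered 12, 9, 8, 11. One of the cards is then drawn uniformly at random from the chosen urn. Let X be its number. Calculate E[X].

E[X | urn 1] = (1+6+10+12)/4 = 29/4.
E[X | urn 2] = (4+7)/2 = 11/2.
E[X | urn 3] = (12+9+8+11)/4 = 10.
By the law of total expectation,
E[X] = (5/14)·(29/4) + (5/14)·(11/2) + (2/7)·(10) = 415/56.

415/56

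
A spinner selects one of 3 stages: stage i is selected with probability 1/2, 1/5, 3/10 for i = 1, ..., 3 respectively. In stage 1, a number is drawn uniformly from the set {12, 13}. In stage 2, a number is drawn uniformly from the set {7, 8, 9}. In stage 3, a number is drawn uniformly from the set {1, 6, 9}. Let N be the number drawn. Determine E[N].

189/20

E[N | stage 1] = (12+13)/2 = 25/2.
E[N | stage 2] = (7+8+9)/3 = 8.
E[N | stage 3] = (1+6+9)/3 = 16/3.
By the law of total expectation,
E[N] = (1/2)·(25/2) + (1/5)·(8) + (3/10)·(16/3) = 189/20.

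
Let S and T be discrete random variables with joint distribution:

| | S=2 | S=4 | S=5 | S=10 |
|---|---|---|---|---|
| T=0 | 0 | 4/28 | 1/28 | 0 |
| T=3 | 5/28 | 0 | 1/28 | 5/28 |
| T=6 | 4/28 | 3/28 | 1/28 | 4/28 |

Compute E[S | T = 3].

65/11

P(T = 3) = 11/28.
Σ S·P over the event = 2·(5/28) + 5·(1/28) + 10·(5/28) = 65/28.
E[S | T = 3] = (65/28) / (11/28) = 65/11.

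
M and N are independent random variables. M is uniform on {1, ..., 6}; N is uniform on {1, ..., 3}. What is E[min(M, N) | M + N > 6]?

Outcomes with M + N > 6: (4,3), (5,2), (5,3), (6,1), (6,2), (6,3), each with probability 1/18.
E[min(M, N) | M + N > 6] = (3 + 2 + 3 + 1 + 2 + 3) / 6 = 7/3.

7/3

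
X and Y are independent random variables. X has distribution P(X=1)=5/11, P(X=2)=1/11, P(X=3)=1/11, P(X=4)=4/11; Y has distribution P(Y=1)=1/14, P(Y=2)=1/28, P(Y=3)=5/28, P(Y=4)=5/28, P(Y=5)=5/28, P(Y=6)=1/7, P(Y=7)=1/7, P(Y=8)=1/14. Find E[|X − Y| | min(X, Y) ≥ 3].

41/25

P(min(X, Y) ≥ 3) = 125/308.
Summing |X−Y|·P(x,y) over outcomes with min(X, Y) ≥ 3 gives 205/308.
E[|X − Y| | min(X, Y) ≥ 3] = (205/308) / (125/308) = 41/25.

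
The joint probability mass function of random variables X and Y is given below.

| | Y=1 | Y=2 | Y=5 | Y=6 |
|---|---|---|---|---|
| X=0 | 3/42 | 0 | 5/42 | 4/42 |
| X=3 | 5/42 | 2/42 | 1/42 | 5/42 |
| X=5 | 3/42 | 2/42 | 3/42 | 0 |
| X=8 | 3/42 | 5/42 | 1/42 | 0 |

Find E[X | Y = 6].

5/3

P(Y = 6) = 3/14.
Σ X·P over the event = 0·(4/42) + 3·(5/42) = 5/14.
E[X | Y = 6] = (5/14) / (3/14) = 5/3.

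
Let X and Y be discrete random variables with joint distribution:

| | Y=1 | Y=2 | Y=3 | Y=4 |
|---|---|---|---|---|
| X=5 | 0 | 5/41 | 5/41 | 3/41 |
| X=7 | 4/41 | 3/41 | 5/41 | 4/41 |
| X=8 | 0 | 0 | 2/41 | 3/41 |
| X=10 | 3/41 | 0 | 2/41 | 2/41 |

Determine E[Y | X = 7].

P(X = 7) = 16/41.
Σ Y·P over the event = 1·(4/41) + 2·(3/41) + 3·(5/41) + 4·(4/41) = 1.
E[Y | X = 7] = (1) / (16/41) = 41/16.

41/16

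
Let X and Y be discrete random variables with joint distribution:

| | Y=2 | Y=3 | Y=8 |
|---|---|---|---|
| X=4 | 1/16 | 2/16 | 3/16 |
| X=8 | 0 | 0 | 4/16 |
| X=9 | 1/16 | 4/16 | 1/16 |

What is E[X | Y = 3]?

22/3

P(Y = 3) = 3/8.
Σ X·P over the event = 4·(2/16) + 9·(4/16) = 11/4.
E[X | Y = 3] = (11/4) / (3/8) = 22/3.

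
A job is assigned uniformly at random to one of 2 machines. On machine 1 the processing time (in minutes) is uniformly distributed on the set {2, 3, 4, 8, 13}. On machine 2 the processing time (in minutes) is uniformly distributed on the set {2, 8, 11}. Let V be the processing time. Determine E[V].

E[V | machine 1] = (2+3+4+8+13)/5 = 6.
E[V | machine 2] = (2+8+11)/3 = 7.
By the law of total expectation,
E[V] = (1/2)·(6) + (1/2)·(7) = 13/2.

13/2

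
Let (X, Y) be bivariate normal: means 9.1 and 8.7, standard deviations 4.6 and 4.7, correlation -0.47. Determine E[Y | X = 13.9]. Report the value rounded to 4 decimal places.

The regression of Y on X has slope ρ·σ_Y/σ_X and passes through (μ_X, μ_Y).
E[Y | X=13.9] = 8.7 + (-0.47)·(4.7/4.6)·(13.9 − (9.1)) = 8.7 + (-0.480217)·(4.8) = 6.3950.

6.3950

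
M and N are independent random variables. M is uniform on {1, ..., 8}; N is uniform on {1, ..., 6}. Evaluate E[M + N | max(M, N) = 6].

102/11

P(max(M, N) = 6) = 11/48.
Summing (M+N)·P(x,y) over outcomes with max(M, N) = 6 gives 17/8.
E[M + N | max(M, N) = 6] = (17/8) / (11/48) = 102/11.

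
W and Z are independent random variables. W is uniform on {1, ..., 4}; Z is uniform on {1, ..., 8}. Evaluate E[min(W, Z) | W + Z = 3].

1

Outcomes with W + Z = 3: (1,2), (2,1), each with probability 1/32.
E[min(W, Z) | W + Z = 3] = (1 + 1) / 2 = 1.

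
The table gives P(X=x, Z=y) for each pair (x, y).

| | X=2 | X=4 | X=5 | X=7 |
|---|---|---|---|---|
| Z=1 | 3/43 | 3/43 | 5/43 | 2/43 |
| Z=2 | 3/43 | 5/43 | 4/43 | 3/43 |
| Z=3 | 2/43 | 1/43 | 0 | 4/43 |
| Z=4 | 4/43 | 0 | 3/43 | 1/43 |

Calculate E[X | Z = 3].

36/7

P(Z = 3) = 7/43.
Σ X·P over the event = 2·(2/43) + 4·(1/43) + 7·(4/43) = 36/43.
E[X | Z = 3] = (36/43) / (7/43) = 36/7.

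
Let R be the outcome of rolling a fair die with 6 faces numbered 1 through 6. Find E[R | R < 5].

5/2

Given R < 5, R is equally likely to be any of {1, 2, 3, 4}.
E[R | R < 5] = (1 + 2 + 3 + 4) / 4 = 5/2.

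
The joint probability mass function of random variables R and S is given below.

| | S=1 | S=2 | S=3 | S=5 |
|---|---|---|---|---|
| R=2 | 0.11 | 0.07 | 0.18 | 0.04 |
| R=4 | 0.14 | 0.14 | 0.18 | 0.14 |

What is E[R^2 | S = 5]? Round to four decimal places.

P(S = 5) = 0.18.
Σ R^2·P over the event = 4·(0.04) + 16·(0.14) = 2.40.
E[R^2 | S = 5] = (2.40) / (0.18) = 13.3333.

13.3333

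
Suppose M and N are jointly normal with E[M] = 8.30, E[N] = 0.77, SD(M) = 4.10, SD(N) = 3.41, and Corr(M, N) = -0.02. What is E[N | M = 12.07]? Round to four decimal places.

0.7073

For a bivariate normal, E[N | M=x] = μ_N + ρ·(σ_N/σ_M)·(x − μ_M).
E[N | M=12.07] = 0.77 + (-0.02)·(3.41/4.10)·(12.07 − (8.30)) = 0.77 + (-0.016634)·(3.77) = 0.7073.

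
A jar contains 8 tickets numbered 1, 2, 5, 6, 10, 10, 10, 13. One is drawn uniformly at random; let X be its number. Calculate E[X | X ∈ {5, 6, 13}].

8

P(X ∈ {5, 6, 13}) = 3/8.
Σ over the event: 5·1/8 + 6·1/8 + 13·1/8 = 3.
E[X | X ∈ {5, 6, 13}] = (3) / (3/8) = 8.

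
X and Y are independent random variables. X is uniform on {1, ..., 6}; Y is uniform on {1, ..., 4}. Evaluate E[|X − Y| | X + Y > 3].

2

P(X + Y > 3) = 7/8.
Summing |X−Y|·P(x,y) over outcomes with X + Y > 3 gives 7/4.
E[|X − Y| | X + Y > 3] = (7/4) / (7/8) = 2.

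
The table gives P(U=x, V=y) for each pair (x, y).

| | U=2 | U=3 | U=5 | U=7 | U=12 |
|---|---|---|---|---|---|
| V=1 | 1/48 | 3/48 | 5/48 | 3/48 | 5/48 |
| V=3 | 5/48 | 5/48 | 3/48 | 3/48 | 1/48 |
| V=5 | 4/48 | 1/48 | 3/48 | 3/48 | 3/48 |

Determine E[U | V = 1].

P(V = 1) = 17/48.
Summing U·P(U=x,V=y) over the conditioning event gives 39/16.
E[U | V = 1] = (39/16) / (17/48) = 117/17.

117/17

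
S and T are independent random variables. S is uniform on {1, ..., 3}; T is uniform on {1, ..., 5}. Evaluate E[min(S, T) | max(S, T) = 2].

4/3

P(max(S, T) = 2) = 1/5.
Summing min(S,T)·P(x,y) over outcomes with max(S, T) = 2 gives 4/15.
E[min(S, T) | max(S, T) = 2] = (4/15) / (1/5) = 4/3.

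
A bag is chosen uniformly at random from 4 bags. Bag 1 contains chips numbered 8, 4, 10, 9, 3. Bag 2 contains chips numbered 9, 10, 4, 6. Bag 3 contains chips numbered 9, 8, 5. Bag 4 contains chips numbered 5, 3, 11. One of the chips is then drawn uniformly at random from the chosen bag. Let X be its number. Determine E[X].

E[X | bag 1] = (8+4+10+9+3)/5 = 34/5.
E[X | bag 2] = (9+10+4+6)/4 = 29/4.
E[X | bag 3] = (9+8+5)/3 = 22/3.
E[X | bag 4] = (5+3+11)/3 = 19/3.
By the law of total expectation,
E[X] = (1/4)·(34/5) + (1/4)·(29/4) + (1/4)·(22/3) + (1/4)·(19/3) = 1663/240.

1663/240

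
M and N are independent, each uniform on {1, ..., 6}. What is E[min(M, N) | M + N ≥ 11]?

16/3

Outcomes with M + N ≥ 11: (5,6), (6,5), (6,6), each with probability 1/36.
E[min(M, N) | M + N ≥ 11] = (5 + 5 + 6) / 3 = 16/3.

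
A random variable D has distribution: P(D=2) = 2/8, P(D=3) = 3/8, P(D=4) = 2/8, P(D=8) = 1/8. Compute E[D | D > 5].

P(D > 5) = 1/8.
Σ over the event: 8·1/8 = 1.
E[D | D > 5] = (1) / (1/8) = 8.

8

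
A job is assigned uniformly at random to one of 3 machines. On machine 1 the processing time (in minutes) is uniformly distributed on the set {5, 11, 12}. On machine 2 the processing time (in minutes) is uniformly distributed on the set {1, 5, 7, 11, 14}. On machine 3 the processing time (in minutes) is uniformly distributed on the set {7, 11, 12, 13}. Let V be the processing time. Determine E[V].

E[V | machine 1] = (5+11+12)/3 = 28/3.
E[V | machine 2] = (1+5+7+11+14)/5 = 38/5.
E[V | machine 3] = (7+11+12+13)/4 = 43/4.
By the law of total expectation,
E[V] = (1/3)·(28/3) + (1/3)·(38/5) + (1/3)·(43/4) = 1661/180.

1661/180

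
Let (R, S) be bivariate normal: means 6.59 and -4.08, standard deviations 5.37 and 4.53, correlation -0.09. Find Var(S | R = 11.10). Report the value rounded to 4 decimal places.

20.3547

The conditional variance in a bivariate normal is σ_S²(1 − ρ²), independent of x.
Var(S | R=11.10) = (4.53)²·(1 − (-0.09)²) = 20.5209·0.9919 = 20.3547.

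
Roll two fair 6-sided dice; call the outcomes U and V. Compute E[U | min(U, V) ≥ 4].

5

P(min(U, V) ≥ 4) = 1/4.
Summing U·P(x,y) over outcomes with min(U, V) ≥ 4 gives 5/4.
E[U | min(U, V) ≥ 4] = (5/4) / (1/4) = 5.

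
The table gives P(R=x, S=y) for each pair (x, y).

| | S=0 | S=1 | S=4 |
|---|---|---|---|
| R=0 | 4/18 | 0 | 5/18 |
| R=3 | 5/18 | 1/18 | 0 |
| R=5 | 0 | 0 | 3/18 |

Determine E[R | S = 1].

P(S = 1) = 1/18.
Σ R·P over the event = 3·(1/18) = 1/6.
E[R | S = 1] = (1/6) / (1/18) = 3.

3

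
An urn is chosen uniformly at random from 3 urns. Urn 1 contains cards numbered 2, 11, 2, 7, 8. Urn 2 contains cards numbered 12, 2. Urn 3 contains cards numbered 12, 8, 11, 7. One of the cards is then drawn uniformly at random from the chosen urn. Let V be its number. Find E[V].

E[V | urn 1] = (2+11+2+7+8)/5 = 6.
E[V | urn 2] = (12+2)/2 = 7.
E[V | urn 3] = (12+8+11+7)/4 = 19/2.
E[V] = (1/3)·(6) + (1/3)·(7) + (1/3)·(19/2) = 15/2.

15/2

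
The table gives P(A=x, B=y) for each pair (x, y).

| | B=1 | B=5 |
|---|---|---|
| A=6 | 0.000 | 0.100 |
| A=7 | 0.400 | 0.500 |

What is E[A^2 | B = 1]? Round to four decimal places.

49.0000

P(B = 1) = 0.400.
Summing A^2·P(A=x,B=y) over the conditioning event gives 19.600.
E[A^2 | B = 1] = (19.600) / (0.400) = 49.0000.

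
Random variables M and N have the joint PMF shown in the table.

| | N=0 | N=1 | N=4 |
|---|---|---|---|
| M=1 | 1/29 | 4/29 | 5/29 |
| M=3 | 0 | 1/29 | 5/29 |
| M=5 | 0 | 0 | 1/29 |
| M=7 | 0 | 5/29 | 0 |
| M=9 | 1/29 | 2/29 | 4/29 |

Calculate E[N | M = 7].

1

P(M = 7) = 5/29.
Σ N·P over the event = 1·(5/29) = 5/29.
E[N | M = 7] = (5/29) / (5/29) = 1.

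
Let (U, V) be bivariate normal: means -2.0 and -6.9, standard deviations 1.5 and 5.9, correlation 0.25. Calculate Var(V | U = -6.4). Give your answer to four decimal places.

Var(V | U=x) = (1 − ρ²)·σ_V².
Var(V | U=-6.4) = (5.9)²·(1 − (0.25)²) = 34.81·0.9375 = 32.6344.

32.6344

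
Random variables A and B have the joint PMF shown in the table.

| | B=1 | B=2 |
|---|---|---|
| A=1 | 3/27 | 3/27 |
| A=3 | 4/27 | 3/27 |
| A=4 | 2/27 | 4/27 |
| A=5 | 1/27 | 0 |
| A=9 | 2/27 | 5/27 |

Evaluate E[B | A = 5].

P(A = 5) = 1/27.
Summing B·P(A=x,B=y) over the conditioning event gives 1/27.
E[B | A = 5] = (1/27) / (1/27) = 1.

1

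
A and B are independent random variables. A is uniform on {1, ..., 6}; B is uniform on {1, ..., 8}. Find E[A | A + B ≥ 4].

164/45

P(A + B ≥ 4) = 15/16.
Summing A·P(x,y) over outcomes with A + B ≥ 4 gives 41/12.
E[A | A + B ≥ 4] = (41/12) / (15/16) = 164/45.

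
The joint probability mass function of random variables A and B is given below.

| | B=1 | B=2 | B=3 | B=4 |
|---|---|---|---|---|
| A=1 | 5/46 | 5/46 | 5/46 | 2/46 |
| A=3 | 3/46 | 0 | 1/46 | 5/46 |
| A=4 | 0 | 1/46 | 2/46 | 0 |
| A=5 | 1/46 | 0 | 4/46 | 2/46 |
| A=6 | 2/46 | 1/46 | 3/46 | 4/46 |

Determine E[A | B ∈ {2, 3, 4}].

24/7

P(B ∈ {2, 3, 4}) = 35/46.
Summing A·P(A=x,B=y) over the conditioning event gives 60/23.
E[A | B ∈ {2, 3, 4}] = (60/23) / (35/46) = 24/7.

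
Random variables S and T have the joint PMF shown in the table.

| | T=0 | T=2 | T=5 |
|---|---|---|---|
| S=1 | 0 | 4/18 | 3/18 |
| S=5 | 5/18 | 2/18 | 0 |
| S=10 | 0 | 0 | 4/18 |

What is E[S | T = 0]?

P(T = 0) = 5/18.
Σ S·P over the event = 5·(5/18) = 25/18.
E[S | T = 0] = (25/18) / (5/18) = 5.

5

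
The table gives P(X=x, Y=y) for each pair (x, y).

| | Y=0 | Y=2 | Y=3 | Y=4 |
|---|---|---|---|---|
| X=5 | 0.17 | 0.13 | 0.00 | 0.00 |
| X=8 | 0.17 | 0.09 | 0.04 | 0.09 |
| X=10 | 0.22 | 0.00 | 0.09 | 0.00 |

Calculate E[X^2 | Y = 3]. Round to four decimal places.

88.9231

P(Y = 3) = 0.13.
Σ X^2·P over the event = 64·(0.04) + 100·(0.09) = 11.56.
E[X^2 | Y = 3] = (11.56) / (0.13) = 88.9231.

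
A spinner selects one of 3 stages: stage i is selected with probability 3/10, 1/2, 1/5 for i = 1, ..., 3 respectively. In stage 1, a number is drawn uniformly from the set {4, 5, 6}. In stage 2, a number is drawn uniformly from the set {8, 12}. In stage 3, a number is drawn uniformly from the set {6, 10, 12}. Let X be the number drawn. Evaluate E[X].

251/30

E[X | stage 1] = (4+5+6)/3 = 5.
E[X | stage 2] = (8+12)/2 = 10.
E[X | stage 3] = (6+10+12)/3 = 28/3.
E[X] = (3/10)·(5) + (1/2)·(10) + (1/5)·(28/3) = 251/30.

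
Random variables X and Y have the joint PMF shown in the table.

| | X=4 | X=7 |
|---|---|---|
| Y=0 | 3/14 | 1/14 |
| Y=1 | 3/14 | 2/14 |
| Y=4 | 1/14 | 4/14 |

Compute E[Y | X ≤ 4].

P(X ≤ 4) = 1/2.
Σ Y·P over the event = 0·(3/14) + 1·(3/14) + 4·(1/14) = 1/2.
E[Y | X ≤ 4] = (1/2) / (1/2) = 1.

1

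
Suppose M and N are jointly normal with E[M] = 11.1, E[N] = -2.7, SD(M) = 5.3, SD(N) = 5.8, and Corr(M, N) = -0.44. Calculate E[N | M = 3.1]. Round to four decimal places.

1.1521

The regression of N on M has slope ρ·σ_N/σ_M and passes through (μ_M, μ_N).
E[N | M=3.1] = -2.7 + (-0.44)·(5.8/5.3)·(3.1 − (11.1)) = -2.7 + (-0.48151)·(-8) = 1.1521.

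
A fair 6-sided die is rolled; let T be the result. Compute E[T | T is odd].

Given T is odd, T is equally likely to be any of {1, 3, 5}.
E[T | T is odd] = (1 + 3 + 5) / 3 = 3.

3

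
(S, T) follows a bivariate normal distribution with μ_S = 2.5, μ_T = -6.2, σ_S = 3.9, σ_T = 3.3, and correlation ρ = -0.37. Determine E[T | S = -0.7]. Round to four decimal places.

-5.1982

The regression of T on S has slope ρ·σ_T/σ_S and passes through (μ_S, μ_T).
E[T | S=-0.7] = -6.2 + (-0.37)·(3.3/3.9)·(-0.7 − (2.5)) = -6.2 + (-0.313077)·(-3.2) = -5.1982.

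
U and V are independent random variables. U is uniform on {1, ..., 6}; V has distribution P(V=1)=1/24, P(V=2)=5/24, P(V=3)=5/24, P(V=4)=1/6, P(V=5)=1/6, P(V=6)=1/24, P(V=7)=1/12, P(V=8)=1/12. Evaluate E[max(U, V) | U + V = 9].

53/9

P(U + V = 9) = 1/8.
Summing max(U,V)·P(x,y) over outcomes with U + V = 9 gives 53/72.
E[max(U, V) | U + V = 9] = (53/72) / (1/8) = 53/9.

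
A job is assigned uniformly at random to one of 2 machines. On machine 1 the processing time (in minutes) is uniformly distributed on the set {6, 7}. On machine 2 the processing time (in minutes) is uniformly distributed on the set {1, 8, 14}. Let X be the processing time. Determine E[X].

E[X | machine 1] = (6+7)/2 = 13/2.
E[X | machine 2] = (1+8+14)/3 = 23/3.
E[X] = (1/2)·(13/2) + (1/2)·(23/3) = 85/12.

85/12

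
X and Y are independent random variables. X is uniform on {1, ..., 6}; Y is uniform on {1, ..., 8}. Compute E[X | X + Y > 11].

16/3

P(X + Y > 11) = 1/8.
Summing X·P(x,y) over outcomes with X + Y > 11 gives 2/3.
E[X | X + Y > 11] = (2/3) / (1/8) = 16/3.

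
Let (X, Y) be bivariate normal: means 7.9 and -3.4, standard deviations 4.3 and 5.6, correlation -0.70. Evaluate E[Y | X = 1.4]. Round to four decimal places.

2.5256

For a bivariate normal, E[Y | X=x] = μ_Y + ρ·(σ_Y/σ_X)·(x − μ_X).
E[Y | X=1.4] = -3.4 + (-0.70)·(5.6/4.3)·(1.4 − (7.9)) = -3.4 + (-0.91163)·(-6.5) = 2.5256.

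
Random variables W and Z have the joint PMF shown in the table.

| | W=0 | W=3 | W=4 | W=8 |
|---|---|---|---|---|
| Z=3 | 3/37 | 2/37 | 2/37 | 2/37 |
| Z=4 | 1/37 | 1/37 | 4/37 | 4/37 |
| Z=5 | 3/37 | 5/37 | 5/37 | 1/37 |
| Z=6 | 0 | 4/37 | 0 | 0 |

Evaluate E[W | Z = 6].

3

P(Z = 6) = 4/37.
Σ W·P over the event = 3·(4/37) = 12/37.
E[W | Z = 6] = (12/37) / (4/37) = 3.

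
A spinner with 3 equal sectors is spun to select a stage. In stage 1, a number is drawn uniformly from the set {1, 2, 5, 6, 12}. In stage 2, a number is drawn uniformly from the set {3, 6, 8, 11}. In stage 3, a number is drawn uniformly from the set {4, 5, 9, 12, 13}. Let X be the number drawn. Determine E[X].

E[X | stage 1] = (1+2+5+6+12)/5 = 26/5.
E[X | stage 2] = (3+6+8+11)/4 = 7.
E[X | stage 3] = (4+5+9+12+13)/5 = 43/5.
E[X] = (1/3)·(26/5) + (1/3)·(7) + (1/3)·(43/5) = 104/15.

104/15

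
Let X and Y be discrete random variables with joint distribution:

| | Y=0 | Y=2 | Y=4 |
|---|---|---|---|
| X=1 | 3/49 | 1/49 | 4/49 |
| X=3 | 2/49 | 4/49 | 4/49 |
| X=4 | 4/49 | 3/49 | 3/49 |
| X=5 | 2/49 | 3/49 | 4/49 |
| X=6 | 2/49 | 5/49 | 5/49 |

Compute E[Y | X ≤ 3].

P(X ≤ 3) = 18/49.
Σ Y·P over the event = 0·(3/49) + 2·(1/49) + 4·(4/49) + 0·(2/49) + 2·(4/49) + 4·(4/49) = 6/7.
E[Y | X ≤ 3] = (6/7) / (18/49) = 7/3.

7/3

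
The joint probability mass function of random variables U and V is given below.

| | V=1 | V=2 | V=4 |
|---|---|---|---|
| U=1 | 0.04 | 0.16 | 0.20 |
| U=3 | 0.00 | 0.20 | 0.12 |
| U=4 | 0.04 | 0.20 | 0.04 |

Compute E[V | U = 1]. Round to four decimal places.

P(U = 1) = 0.40.
Σ V·P over the event = 1·(0.04) + 2·(0.16) + 4·(0.20) = 1.16.
E[V | U = 1] = (1.16) / (0.40) = 2.9000.

2.9000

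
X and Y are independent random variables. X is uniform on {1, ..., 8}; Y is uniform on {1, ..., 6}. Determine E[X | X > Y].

P(X > Y) = 9/16.
Summing X·P(x,y) over outcomes with X > Y gives 10/3.
E[X | X > Y] = (10/3) / (9/16) = 160/27.

160/27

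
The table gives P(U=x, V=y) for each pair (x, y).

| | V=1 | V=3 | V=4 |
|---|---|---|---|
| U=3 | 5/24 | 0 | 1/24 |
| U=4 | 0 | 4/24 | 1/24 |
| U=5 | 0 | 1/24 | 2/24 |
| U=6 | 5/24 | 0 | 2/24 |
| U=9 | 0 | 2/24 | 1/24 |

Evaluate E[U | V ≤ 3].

84/17

P(V ≤ 3) = 17/24.
Σ U·P over the event = 3·(5/24) + 4·(4/24) + 5·(1/24) + 6·(5/24) + 9·(2/24) = 7/2.
E[U | V ≤ 3] = (7/2) / (17/24) = 84/17.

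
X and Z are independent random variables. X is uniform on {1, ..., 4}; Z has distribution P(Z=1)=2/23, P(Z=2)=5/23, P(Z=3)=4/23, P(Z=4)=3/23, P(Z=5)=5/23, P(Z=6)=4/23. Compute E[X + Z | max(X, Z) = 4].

P(max(X, Z) = 4) = 1/4.
Summing (X+Z)·P(x,y) over outcomes with max(X, Z) = 4 gives 73/46.
E[X + Z | max(X, Z) = 4] = (73/46) / (1/4) = 146/23.

146/23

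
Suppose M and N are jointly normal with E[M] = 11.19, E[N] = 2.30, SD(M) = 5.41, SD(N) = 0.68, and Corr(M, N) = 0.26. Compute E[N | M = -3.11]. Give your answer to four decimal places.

1.8327

For a bivariate normal, E[N | M=x] = μ_N + ρ·(σ_N/σ_M)·(x − μ_M).
E[N | M=-3.11] = 2.30 + (0.26)·(0.68/5.41)·(-3.11 − (11.19)) = 2.30 + (0.03268)·(-14.3) = 1.8327.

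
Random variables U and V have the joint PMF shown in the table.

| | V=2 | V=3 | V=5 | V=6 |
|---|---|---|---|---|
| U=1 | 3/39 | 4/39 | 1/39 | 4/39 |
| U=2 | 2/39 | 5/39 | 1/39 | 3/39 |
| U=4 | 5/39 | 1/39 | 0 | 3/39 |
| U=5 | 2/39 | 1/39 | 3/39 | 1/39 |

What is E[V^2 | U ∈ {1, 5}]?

345/19

P(U ∈ {1, 5}) = 19/39.
Σ V^2·P over the event = 4·(3/39) + 9·(4/39) + 25·(1/39) + 36·(4/39) + 4·(2/39) + 9·(1/39) + 25·(3/39) + 36·(1/39) = 115/13.
E[V^2 | U ∈ {1, 5}] = (115/13) / (19/39) = 345/19.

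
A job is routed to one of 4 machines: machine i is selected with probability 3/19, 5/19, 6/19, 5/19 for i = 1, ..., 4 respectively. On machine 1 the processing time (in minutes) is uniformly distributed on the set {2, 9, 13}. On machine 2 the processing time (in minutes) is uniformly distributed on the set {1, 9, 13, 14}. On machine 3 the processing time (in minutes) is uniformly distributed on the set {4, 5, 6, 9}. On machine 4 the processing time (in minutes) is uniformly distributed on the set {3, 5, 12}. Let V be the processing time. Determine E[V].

1675/228

E[V | machine 1] = (2+9+13)/3 = 8.
E[V | machine 2] = (1+9+13+14)/4 = 37/4.
E[V | machine 3] = (4+5+6+9)/4 = 6.
E[V | machine 4] = (3+5+12)/3 = 20/3.
By the law of total expectation,
E[V] = (3/19)·(8) + (5/19)·(37/4) + (6/19)·(6) + (5/19)·(20/3) = 1675/228.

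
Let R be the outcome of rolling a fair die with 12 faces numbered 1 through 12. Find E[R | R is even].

7

Given R is even, R is equally likely to be any of {2, 4, 6, 8, 10, 12}.
E[R | R is even] = (2 + 4 + 6 + 8 + 10 + 12) / 6 = 7.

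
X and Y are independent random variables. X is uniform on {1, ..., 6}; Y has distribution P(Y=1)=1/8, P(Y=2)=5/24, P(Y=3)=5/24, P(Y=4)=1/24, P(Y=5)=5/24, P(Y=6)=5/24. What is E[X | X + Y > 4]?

233/60

P(X + Y > 4) = 5/6.
Summing X·P(x,y) over outcomes with X + Y > 4 gives 233/72.
E[X | X + Y > 4] = (233/72) / (5/6) = 233/60.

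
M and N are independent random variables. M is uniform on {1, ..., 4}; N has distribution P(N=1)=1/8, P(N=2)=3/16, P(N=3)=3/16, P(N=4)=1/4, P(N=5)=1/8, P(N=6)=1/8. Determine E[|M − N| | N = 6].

P(N = 6) = 1/8.
Summing |M−N|·P(x,y) over outcomes with N = 6 gives 7/16.
E[|M − N| | N = 6] = (7/16) / (1/8) = 7/2.

7/2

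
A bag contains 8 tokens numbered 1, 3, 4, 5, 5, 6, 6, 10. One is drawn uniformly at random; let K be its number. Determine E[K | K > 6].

P(K > 6) = 1/8.
Σ over the event: 10·1/8 = 5/4.
E[K | K > 6] = (5/4) / (1/8) = 10.

10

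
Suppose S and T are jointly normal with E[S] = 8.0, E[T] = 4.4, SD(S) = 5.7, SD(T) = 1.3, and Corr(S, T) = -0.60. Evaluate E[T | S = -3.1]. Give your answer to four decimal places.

5.9189

E[T | S=x] = μ_T + ρ(σ_T/σ_S)(x − μ_S) for jointly normal variables.
E[T | S=-3.1] = 4.4 + (-0.60)·(1.3/5.7)·(-3.1 − (8.0)) = 4.4 + (-0.13684)·(-11.1) = 5.9189.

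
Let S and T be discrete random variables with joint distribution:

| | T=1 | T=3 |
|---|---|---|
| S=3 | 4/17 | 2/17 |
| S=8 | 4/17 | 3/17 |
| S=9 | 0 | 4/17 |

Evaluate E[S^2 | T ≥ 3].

P(T ≥ 3) = 9/17.
Σ S^2·P over the event = 9·(2/17) + 64·(3/17) + 81·(4/17) = 534/17.
E[S^2 | T ≥ 3] = (534/17) / (9/17) = 178/3.

178/3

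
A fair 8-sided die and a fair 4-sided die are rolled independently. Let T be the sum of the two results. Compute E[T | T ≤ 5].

P(T ≤ 5) = 5/16.
Σ over the event: 2·1/32 + 3·1/16 + 4·3/32 + 5·1/8 = 5/4.
E[T | T ≤ 5] = (5/4) / (5/16) = 4.

4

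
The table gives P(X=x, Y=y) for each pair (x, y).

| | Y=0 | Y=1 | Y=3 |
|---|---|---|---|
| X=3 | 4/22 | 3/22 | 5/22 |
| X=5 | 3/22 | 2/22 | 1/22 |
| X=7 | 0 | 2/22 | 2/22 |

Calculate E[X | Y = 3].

P(Y = 3) = 4/11.
Σ X·P over the event = 3·(5/22) + 5·(1/22) + 7·(2/22) = 17/11.
E[X | Y = 3] = (17/11) / (4/11) = 17/4.

17/4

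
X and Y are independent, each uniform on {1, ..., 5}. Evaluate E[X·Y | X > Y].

17/2

Outcomes with X > Y: (2,1), (3,1), (3,2), (4,1), (4,2), (4,3), (5,1), (5,2), (5,3), (5,4), each with probability 1/25.
E[X·Y | X > Y] = (2 + 3 + 6 + 4 + 8 + 12 + 5 + 10 + 15 + 20) / 10 = 17/2.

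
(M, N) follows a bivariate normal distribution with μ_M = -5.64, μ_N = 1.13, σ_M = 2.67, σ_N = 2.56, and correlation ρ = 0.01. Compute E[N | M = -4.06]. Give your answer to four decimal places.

The regression of N on M has slope ρ·σ_N/σ_M and passes through (μ_M, μ_N).
E[N | M=-4.06] = 1.13 + (0.01)·(2.56/2.67)·(-4.06 − (-5.64)) = 1.13 + (0.009588)·(1.58) = 1.1451.

1.1451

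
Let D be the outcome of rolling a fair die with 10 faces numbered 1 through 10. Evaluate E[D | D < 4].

Given D < 4, D is equally likely to be any of {1, 2, 3}.
E[D | D < 4] = (1 + 2 + 3) / 3 = 2.

2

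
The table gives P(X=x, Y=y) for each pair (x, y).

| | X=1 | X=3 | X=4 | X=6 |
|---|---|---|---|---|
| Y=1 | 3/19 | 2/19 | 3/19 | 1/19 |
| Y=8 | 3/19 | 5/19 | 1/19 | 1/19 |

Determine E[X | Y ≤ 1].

P(Y ≤ 1) = 9/19.
Σ X·P over the event = 1·(3/19) + 3·(2/19) + 4·(3/19) + 6·(1/19) = 27/19.
E[X | Y ≤ 1] = (27/19) / (9/19) = 3.

3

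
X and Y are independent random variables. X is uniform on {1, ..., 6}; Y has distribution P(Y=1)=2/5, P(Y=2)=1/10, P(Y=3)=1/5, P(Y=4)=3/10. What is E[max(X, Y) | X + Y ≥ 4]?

P(X + Y ≥ 4) = 17/20.
Summing max(X,Y)·P(x,y) over outcomes with X + Y ≥ 4 gives 221/60.
E[max(X, Y) | X + Y ≥ 4] = (221/60) / (17/20) = 13/3.

13/3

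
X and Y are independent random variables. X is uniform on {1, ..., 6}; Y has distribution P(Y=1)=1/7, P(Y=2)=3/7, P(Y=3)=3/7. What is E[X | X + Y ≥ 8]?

17/3

P(X + Y ≥ 8) = 3/14.
Summing X·P(x,y) over outcomes with X + Y ≥ 8 gives 17/14.
E[X | X + Y ≥ 8] = (17/14) / (3/14) = 17/3.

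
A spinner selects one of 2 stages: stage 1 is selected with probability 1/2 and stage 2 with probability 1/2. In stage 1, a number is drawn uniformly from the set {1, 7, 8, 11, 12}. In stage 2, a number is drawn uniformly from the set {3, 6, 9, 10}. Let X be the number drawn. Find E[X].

E[X | stage 1] = (1+7+8+11+12)/5 = 39/5.
E[X | stage 2] = (3+6+9+10)/4 = 7.
By the law of total expectation,
E[X] = (1/2)·(39/5) + (1/2)·(7) = 37/5.

37/5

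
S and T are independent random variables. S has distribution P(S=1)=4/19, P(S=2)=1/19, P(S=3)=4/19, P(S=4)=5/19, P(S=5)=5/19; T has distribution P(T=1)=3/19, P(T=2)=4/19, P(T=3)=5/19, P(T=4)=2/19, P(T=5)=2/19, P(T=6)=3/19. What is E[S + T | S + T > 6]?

P(S + T > 6) = 185/361.
Summing (S+T)·P(x,y) over outcomes with S + T > 6 gives 1540/361.
E[S + T | S + T > 6] = (1540/361) / (185/361) = 308/37.

308/37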